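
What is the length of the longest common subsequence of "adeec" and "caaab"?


LCS of "adeec" and "caaab"
DP table:
           c    a    a    a    b
      0    0    0    0    0    0
  a   0    0    1    1    1    1
  d   0    0    1    1    1    1
  e   0    0    1    1    1    1
  e   0    0    1    1    1    1
  c   0    1    1    1    1    1
LCS length = dp[5][5] = 1

1


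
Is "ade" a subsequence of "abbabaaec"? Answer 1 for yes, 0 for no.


Check if "ade" is a subsequence of "abbabaaec"
Greedy scan:
  Position 0 ('a'): matches sub[0] = 'a'
  Position 1 ('b'): no match needed
  Position 2 ('b'): no match needed
  Position 3 ('a'): no match needed
  Position 4 ('b'): no match needed
  Position 5 ('a'): no match needed
  Position 6 ('a'): no match needed
  Position 7 ('e'): no match needed
  Position 8 ('c'): no match needed
Only matched 1/3 characters => not a subsequence

0


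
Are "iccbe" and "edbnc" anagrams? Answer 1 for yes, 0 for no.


Strings: "iccbe", "edbnc"
Sorted first:  bccei
Sorted second: bcden
Differ at position 2: 'c' vs 'd' => not anagrams

0


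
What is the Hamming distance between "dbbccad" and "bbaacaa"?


Comparing "dbbccad" and "bbaacaa" position by position:
  Position 0: 'd' vs 'b' => differ
  Position 1: 'b' vs 'b' => same
  Position 2: 'b' vs 'a' => differ
  Position 3: 'c' vs 'a' => differ
  Position 4: 'c' vs 'c' => same
  Position 5: 'a' vs 'a' => same
  Position 6: 'd' vs 'a' => differ
Total differences (Hamming distance): 4

4


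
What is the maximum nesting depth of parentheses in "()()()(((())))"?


Input: "()()()(((())))"
Tracking depth:
  Position 0 '(': depth becomes 1
  Position 1 ')': depth becomes 0
  Position 2 '(': depth becomes 1
  Position 3 ')': depth becomes 0
  Position 4 '(': depth becomes 1
  Position 5 ')': depth becomes 0
  Position 6 '(': depth becomes 1
  Position 7 '(': depth becomes 2
  Position 8 '(': depth becomes 3
  Position 9 '(': depth becomes 4
  Position 10 ')': depth becomes 3
  Position 11 ')': depth becomes 2
  Position 12 ')': depth becomes 1
  Position 13 ')': depth becomes 0
Maximum depth reached: 4

4


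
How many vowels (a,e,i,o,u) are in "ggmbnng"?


Input: ggmbnng
Checking each character:
  'g' at position 0: consonant
  'g' at position 1: consonant
  'm' at position 2: consonant
  'b' at position 3: consonant
  'n' at position 4: consonant
  'n' at position 5: consonant
  'g' at position 6: consonant
Total vowels: 0

0


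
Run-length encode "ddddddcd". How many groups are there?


Input: ddddddcd
Scanning for consecutive runs:
  Group 1: 'd' x 6 (positions 0-5)
  Group 2: 'c' x 1 (positions 6-6)
  Group 3: 'd' x 1 (positions 7-7)
Total groups: 3

3


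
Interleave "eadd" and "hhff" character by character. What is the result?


Interleaving "eadd" and "hhff":
  Position 0: 'e' from first, 'h' from second => "eh"
  Position 1: 'a' from first, 'h' from second => "ah"
  Position 2: 'd' from first, 'f' from second => "df"
  Position 3: 'd' from first, 'f' from second => "df"
Result: ehahdfdf

ehahdfdf


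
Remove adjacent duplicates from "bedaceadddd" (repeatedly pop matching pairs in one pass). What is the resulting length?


Input: bedaceadddd
Stack-based adjacent duplicate removal:
  Read 'b': push. Stack: b
  Read 'e': push. Stack: be
  Read 'd': push. Stack: bed
  Read 'a': push. Stack: beda
  Read 'c': push. Stack: bedac
  Read 'e': push. Stack: bedace
  Read 'a': push. Stack: bedacea
  Read 'd': push. Stack: bedacead
  Read 'd': matches stack top 'd' => pop. Stack: bedacea
  Read 'd': push. Stack: bedacead
  Read 'd': matches stack top 'd' => pop. Stack: bedacea
Final stack: "bedacea" (length 7)

7


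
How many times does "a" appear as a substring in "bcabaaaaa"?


Searching for "a" in "bcabaaaaa"
Scanning each position:
  Position 0: "b" => no
  Position 1: "c" => no
  Position 2: "a" => MATCH
  Position 3: "b" => no
  Position 4: "a" => MATCH
  Position 5: "a" => MATCH
  Position 6: "a" => MATCH
  Position 7: "a" => MATCH
  Position 8: "a" => MATCH
Total occurrences: 6

6


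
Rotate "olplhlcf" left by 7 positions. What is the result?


Input: "olplhlcf", rotate left by 7
First 7 characters: "olplhlc"
Remaining characters: "f"
Concatenate remaining + first: "f" + "olplhlc" = "folplhlc"

folplhlc


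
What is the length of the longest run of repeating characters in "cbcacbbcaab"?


Input: "cbcacbbcaab"
Scanning for longest run:
  Position 1 ('b'): new char, reset run to 1
  Position 2 ('c'): new char, reset run to 1
  Position 3 ('a'): new char, reset run to 1
  Position 4 ('c'): new char, reset run to 1
  Position 5 ('b'): new char, reset run to 1
  Position 6 ('b'): continues run of 'b', length=2
  Position 7 ('c'): new char, reset run to 1
  Position 8 ('a'): new char, reset run to 1
  Position 9 ('a'): continues run of 'a', length=2
  Position 10 ('b'): new char, reset run to 1
Longest run: 'b' with length 2

2


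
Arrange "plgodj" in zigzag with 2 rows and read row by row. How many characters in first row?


Zigzag "plgodj" into 2 rows:
Placing characters:
  'p' => row 0
  'l' => row 1
  'g' => row 0
  'o' => row 1
  'd' => row 0
  'j' => row 1
Rows:
  Row 0: "pgd"
  Row 1: "loj"
First row length: 3

3


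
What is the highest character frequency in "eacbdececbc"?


Input: eacbdececbc
Character counts:
  'a': 1
  'b': 2
  'c': 4
  'd': 1
  'e': 3
Maximum frequency: 4

4


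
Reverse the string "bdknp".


Input: bdknp
Reading characters right to left:
  Position 4: 'p'
  Position 3: 'n'
  Position 2: 'k'
  Position 1: 'd'
  Position 0: 'b'
Reversed: pnkdb

pnkdb


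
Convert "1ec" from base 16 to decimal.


Input: "1ec" in base 16
Positional expansion:
  Digit '1' (value 1) x 16^2 = 256
  Digit 'e' (value 14) x 16^1 = 224
  Digit 'c' (value 12) x 16^0 = 12
Sum = 492

492


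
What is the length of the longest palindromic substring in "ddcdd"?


Input: "ddcdd"
Checking substrings for palindromes:
  [0:5] "ddcdd" (len 5) => palindrome
  [1:4] "dcd" (len 3) => palindrome
  [0:2] "dd" (len 2) => palindrome
  [3:5] "dd" (len 2) => palindrome
Longest palindromic substring: "ddcdd" with length 5

5


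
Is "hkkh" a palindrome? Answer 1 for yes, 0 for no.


Input: hkkh
Reversed: hkkh
  Compare pos 0 ('h') with pos 3 ('h'): match
  Compare pos 1 ('k') with pos 2 ('k'): match
Result: palindrome

1


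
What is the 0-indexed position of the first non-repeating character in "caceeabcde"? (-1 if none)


Input: caceeabcde
Character frequencies:
  'a': 2
  'b': 1
  'c': 3
  'd': 1
  'e': 3
Scanning left to right for freq == 1:
  Position 0 ('c'): freq=3, skip
  Position 1 ('a'): freq=2, skip
  Position 2 ('c'): freq=3, skip
  Position 3 ('e'): freq=3, skip
  Position 4 ('e'): freq=3, skip
  Position 5 ('a'): freq=2, skip
  Position 6 ('b'): unique! => answer = 6

6


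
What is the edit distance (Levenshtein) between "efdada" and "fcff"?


Computing edit distance: "efdada" -> "fcff"
DP table:
           f    c    f    f
      0    1    2    3    4
  e   1    1    2    3    4
  f   2    1    2    2    3
  d   3    2    2    3    3
  a   4    3    3    3    4
  d   5    4    4    4    4
  a   6    5    5    5    5
Edit distance = dp[6][4] = 5

5


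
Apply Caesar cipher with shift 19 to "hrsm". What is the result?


Caesar cipher: shift "hrsm" by 19
  'h' (pos 7) + 19 = pos 0 = 'a'
  'r' (pos 17) + 19 = pos 10 = 'k'
  's' (pos 18) + 19 = pos 11 = 'l'
  'm' (pos 12) + 19 = pos 5 = 'f'
Result: aklf

aklf


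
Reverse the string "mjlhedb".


Input: mjlhedb
Reading characters right to left:
  Position 6: 'b'
  Position 5: 'd'
  Position 4: 'e'
  Position 3: 'h'
  Position 2: 'l'
  Position 1: 'j'
  Position 0: 'm'
Reversed: bdehljm

bdehljm


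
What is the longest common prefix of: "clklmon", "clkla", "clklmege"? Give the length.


Words: clklmon, clkla, clklmege
  Position 0: all 'c' => match
  Position 1: all 'l' => match
  Position 2: all 'k' => match
  Position 3: all 'l' => match
  Position 4: ('m', 'a', 'm') => mismatch, stop
LCP = "clkl" (length 4)

4


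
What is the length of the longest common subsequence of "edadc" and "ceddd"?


LCS of "edadc" and "ceddd"
DP table:
           c    e    d    d    d
      0    0    0    0    0    0
  e   0    0    1    1    1    1
  d   0    0    1    2    2    2
  a   0    0    1    2    2    2
  d   0    0    1    2    3    3
  c   0    1    1    2    3    3
LCS length = dp[5][5] = 3

3


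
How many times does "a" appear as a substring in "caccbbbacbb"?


Searching for "a" in "caccbbbacbb"
Scanning each position:
  Position 0: "c" => no
  Position 1: "a" => MATCH
  Position 2: "c" => no
  Position 3: "c" => no
  Position 4: "b" => no
  Position 5: "b" => no
  Position 6: "b" => no
  Position 7: "a" => MATCH
  Position 8: "c" => no
  Position 9: "b" => no
  Position 10: "b" => no
Total occurrences: 2

2


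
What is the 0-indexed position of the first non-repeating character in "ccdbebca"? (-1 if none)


Input: ccdbebca
Character frequencies:
  'a': 1
  'b': 2
  'c': 3
  'd': 1
  'e': 1
Scanning left to right for freq == 1:
  Position 0 ('c'): freq=3, skip
  Position 1 ('c'): freq=3, skip
  Position 2 ('d'): unique! => answer = 2

2


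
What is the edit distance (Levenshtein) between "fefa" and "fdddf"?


Computing edit distance: "fefa" -> "fdddf"
DP table:
           f    d    d    d    f
      0    1    2    3    4    5
  f   1    0    1    2    3    4
  e   2    1    1    2    3    4
  f   3    2    2    2    3    3
  a   4    3    3    3    3    4
Edit distance = dp[4][5] = 4

4


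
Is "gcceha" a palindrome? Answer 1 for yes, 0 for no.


Input: gcceha
Reversed: aheccg
  Compare pos 0 ('g') with pos 5 ('a'): MISMATCH
  Compare pos 1 ('c') with pos 4 ('h'): MISMATCH
  Compare pos 2 ('c') with pos 3 ('e'): MISMATCH
Result: not a palindrome

0


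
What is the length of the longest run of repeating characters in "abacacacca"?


Input: "abacacacca"
Scanning for longest run:
  Position 1 ('b'): new char, reset run to 1
  Position 2 ('a'): new char, reset run to 1
  Position 3 ('c'): new char, reset run to 1
  Position 4 ('a'): new char, reset run to 1
  Position 5 ('c'): new char, reset run to 1
  Position 6 ('a'): new char, reset run to 1
  Position 7 ('c'): new char, reset run to 1
  Position 8 ('c'): continues run of 'c', length=2
  Position 9 ('a'): new char, reset run to 1
Longest run: 'c' with length 2

2


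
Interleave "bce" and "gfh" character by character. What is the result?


Interleaving "bce" and "gfh":
  Position 0: 'b' from first, 'g' from second => "bg"
  Position 1: 'c' from first, 'f' from second => "cf"
  Position 2: 'e' from first, 'h' from second => "eh"
Result: bgcfeh

bgcfeh


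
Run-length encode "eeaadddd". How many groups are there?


Input: eeaadddd
Scanning for consecutive runs:
  Group 1: 'e' x 2 (positions 0-1)
  Group 2: 'a' x 2 (positions 2-3)
  Group 3: 'd' x 4 (positions 4-7)
Total groups: 3

3


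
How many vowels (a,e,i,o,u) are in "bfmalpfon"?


Input: bfmalpfon
Checking each character:
  'b' at position 0: consonant
  'f' at position 1: consonant
  'm' at position 2: consonant
  'a' at position 3: vowel (running total: 1)
  'l' at position 4: consonant
  'p' at position 5: consonant
  'f' at position 6: consonant
  'o' at position 7: vowel (running total: 2)
  'n' at position 8: consonant
Total vowels: 2

2


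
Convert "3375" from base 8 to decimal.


Input: "3375" in base 8
Positional expansion:
  Digit '3' (value 3) x 8^3 = 1536
  Digit '3' (value 3) x 8^2 = 192
  Digit '7' (value 7) x 8^1 = 56
  Digit '5' (value 5) x 8^0 = 5
Sum = 1789

1789


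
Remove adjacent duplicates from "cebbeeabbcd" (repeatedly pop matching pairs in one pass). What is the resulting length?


Input: cebbeeabbcd
Stack-based adjacent duplicate removal:
  Read 'c': push. Stack: c
  Read 'e': push. Stack: ce
  Read 'b': push. Stack: ceb
  Read 'b': matches stack top 'b' => pop. Stack: ce
  Read 'e': matches stack top 'e' => pop. Stack: c
  Read 'e': push. Stack: ce
  Read 'a': push. Stack: cea
  Read 'b': push. Stack: ceab
  Read 'b': matches stack top 'b' => pop. Stack: cea
  Read 'c': push. Stack: ceac
  Read 'd': push. Stack: ceacd
Final stack: "ceacd" (length 5)

5


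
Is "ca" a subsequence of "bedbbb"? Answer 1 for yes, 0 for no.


Check if "ca" is a subsequence of "bedbbb"
Greedy scan:
  Position 0 ('b'): no match needed
  Position 1 ('e'): no match needed
  Position 2 ('d'): no match needed
  Position 3 ('b'): no match needed
  Position 4 ('b'): no match needed
  Position 5 ('b'): no match needed
Only matched 0/2 characters => not a subsequence

0


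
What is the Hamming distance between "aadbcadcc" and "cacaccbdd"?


Comparing "aadbcadcc" and "cacaccbdd" position by position:
  Position 0: 'a' vs 'c' => differ
  Position 1: 'a' vs 'a' => same
  Position 2: 'd' vs 'c' => differ
  Position 3: 'b' vs 'a' => differ
  Position 4: 'c' vs 'c' => same
  Position 5: 'a' vs 'c' => differ
  Position 6: 'd' vs 'b' => differ
  Position 7: 'c' vs 'd' => differ
  Position 8: 'c' vs 'd' => differ
Total differences (Hamming distance): 7

7


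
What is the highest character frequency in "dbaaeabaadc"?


Input: dbaaeabaadc
Character counts:
  'a': 5
  'b': 2
  'c': 1
  'd': 2
  'e': 1
Maximum frequency: 5

5


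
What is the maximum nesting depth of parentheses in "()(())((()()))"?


Input: "()(())((()()))"
Tracking depth:
  Position 0 '(': depth becomes 1
  Position 1 ')': depth becomes 0
  Position 2 '(': depth becomes 1
  Position 3 '(': depth becomes 2
  Position 4 ')': depth becomes 1
  Position 5 ')': depth becomes 0
  Position 6 '(': depth becomes 1
  Position 7 '(': depth becomes 2
  Position 8 '(': depth becomes 3
  Position 9 ')': depth becomes 2
  Position 10 '(': depth becomes 3
  Position 11 ')': depth becomes 2
  Position 12 ')': depth becomes 1
  Position 13 ')': depth becomes 0
Maximum depth reached: 3

3


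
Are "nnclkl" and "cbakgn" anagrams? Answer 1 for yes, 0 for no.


Strings: "nnclkl", "cbakgn"
Sorted first:  ckllnn
Sorted second: abcgkn
Differ at position 0: 'c' vs 'a' => not anagrams

0


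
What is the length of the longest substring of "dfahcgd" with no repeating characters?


Input: "dfahcgd"
Sliding window (track last position of each char):
  Position 0 ('d'): window [0,0] length 1 -- new best
  Position 1 ('f'): window [0,1] length 2 -- new best
  Position 2 ('a'): window [0,2] length 3 -- new best
  Position 3 ('h'): window [0,3] length 4 -- new best
  Position 4 ('c'): window [0,4] length 5 -- new best
  Position 5 ('g'): window [0,5] length 6 -- new best
  Position 6 ('d'): repeat (last at 0), move window start to 1
  Position 6 ('d'): window [1,6] length 6
Longest substring with no repeats: "dfahcg" with length 6

6


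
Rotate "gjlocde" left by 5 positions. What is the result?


Input: "gjlocde", rotate left by 5
First 5 characters: "gjloc"
Remaining characters: "de"
Concatenate remaining + first: "de" + "gjloc" = "degjloc"

degjloc


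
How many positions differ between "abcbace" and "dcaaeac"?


Comparing "abcbace" and "dcaaeac" position by position:
  Position 0: 'a' vs 'd' => DIFFER
  Position 1: 'b' vs 'c' => DIFFER
  Position 2: 'c' vs 'a' => DIFFER
  Position 3: 'b' vs 'a' => DIFFER
  Position 4: 'a' vs 'e' => DIFFER
  Position 5: 'c' vs 'a' => DIFFER
  Position 6: 'e' vs 'c' => DIFFER
Positions that differ: 7

7


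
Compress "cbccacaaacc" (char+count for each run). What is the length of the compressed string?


Input: cbccacaaacc
Runs:
  'c' x 1 => "c1"
  'b' x 1 => "b1"
  'c' x 2 => "c2"
  'a' x 1 => "a1"
  'c' x 1 => "c1"
  'a' x 3 => "a3"
  'c' x 2 => "c2"
Compressed: "c1b1c2a1c1a3c2"
Compressed length: 14

14


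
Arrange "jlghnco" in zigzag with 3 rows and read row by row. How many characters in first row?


Zigzag "jlghnco" into 3 rows:
Placing characters:
  'j' => row 0
  'l' => row 1
  'g' => row 2
  'h' => row 1
  'n' => row 0
  'c' => row 1
  'o' => row 2
Rows:
  Row 0: "jn"
  Row 1: "lhc"
  Row 2: "go"
First row length: 2

2


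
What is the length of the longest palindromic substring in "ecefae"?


Input: "ecefae"
Checking substrings for palindromes:
  [0:3] "ece" (len 3) => palindrome
Longest palindromic substring: "ece" with length 3

3


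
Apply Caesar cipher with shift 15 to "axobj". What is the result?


Caesar cipher: shift "axobj" by 15
  'a' (pos 0) + 15 = pos 15 = 'p'
  'x' (pos 23) + 15 = pos 12 = 'm'
  'o' (pos 14) + 15 = pos 3 = 'd'
  'b' (pos 1) + 15 = pos 16 = 'q'
  'j' (pos 9) + 15 = pos 24 = 'y'
Result: pmdqy

pmdqy


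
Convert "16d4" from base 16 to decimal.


Input: "16d4" in base 16
Positional expansion:
  Digit '1' (value 1) x 16^3 = 4096
  Digit '6' (value 6) x 16^2 = 1536
  Digit 'd' (value 13) x 16^1 = 208
  Digit '4' (value 4) x 16^0 = 4
Sum = 5844

5844


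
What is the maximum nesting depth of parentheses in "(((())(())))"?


Input: "(((())(())))"
Tracking depth:
  Position 0 '(': depth becomes 1
  Position 1 '(': depth becomes 2
  Position 2 '(': depth becomes 3
  Position 3 '(': depth becomes 4
  Position 4 ')': depth becomes 3
  Position 5 ')': depth becomes 2
  Position 6 '(': depth becomes 3
  Position 7 '(': depth becomes 4
  Position 8 ')': depth becomes 3
  Position 9 ')': depth becomes 2
  Position 10 ')': depth becomes 1
  Position 11 ')': depth becomes 0
Maximum depth reached: 4

4


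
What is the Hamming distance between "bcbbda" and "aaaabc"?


Comparing "bcbbda" and "aaaabc" position by position:
  Position 0: 'b' vs 'a' => differ
  Position 1: 'c' vs 'a' => differ
  Position 2: 'b' vs 'a' => differ
  Position 3: 'b' vs 'a' => differ
  Position 4: 'd' vs 'b' => differ
  Position 5: 'a' vs 'c' => differ
Total differences (Hamming distance): 6

6


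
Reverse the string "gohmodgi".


Input: gohmodgi
Reading characters right to left:
  Position 7: 'i'
  Position 6: 'g'
  Position 5: 'd'
  Position 4: 'o'
  Position 3: 'm'
  Position 2: 'h'
  Position 1: 'o'
  Position 0: 'g'
Reversed: igdomhog

igdomhog


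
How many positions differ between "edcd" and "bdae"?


Comparing "edcd" and "bdae" position by position:
  Position 0: 'e' vs 'b' => DIFFER
  Position 1: 'd' vs 'd' => same
  Position 2: 'c' vs 'a' => DIFFER
  Position 3: 'd' vs 'e' => DIFFER
Positions that differ: 3

3


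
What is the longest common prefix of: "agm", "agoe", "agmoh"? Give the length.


Words: agm, agoe, agmoh
  Position 0: all 'a' => match
  Position 1: all 'g' => match
  Position 2: ('m', 'o', 'm') => mismatch, stop
LCP = "ag" (length 2)

2


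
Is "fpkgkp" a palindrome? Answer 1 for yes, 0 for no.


Input: fpkgkp
Reversed: pkgkpf
  Compare pos 0 ('f') with pos 5 ('p'): MISMATCH
  Compare pos 1 ('p') with pos 4 ('k'): MISMATCH
  Compare pos 2 ('k') with pos 3 ('g'): MISMATCH
Result: not a palindrome

0


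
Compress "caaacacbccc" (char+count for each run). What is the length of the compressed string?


Input: caaacacbccc
Runs:
  'c' x 1 => "c1"
  'a' x 3 => "a3"
  'c' x 1 => "c1"
  'a' x 1 => "a1"
  'c' x 1 => "c1"
  'b' x 1 => "b1"
  'c' x 3 => "c3"
Compressed: "c1a3c1a1c1b1c3"
Compressed length: 14

14


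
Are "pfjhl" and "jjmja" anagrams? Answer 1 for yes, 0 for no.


Strings: "pfjhl", "jjmja"
Sorted first:  fhjlp
Sorted second: ajjjm
Differ at position 0: 'f' vs 'a' => not anagrams

0


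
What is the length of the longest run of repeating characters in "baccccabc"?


Input: "baccccabc"
Scanning for longest run:
  Position 1 ('a'): new char, reset run to 1
  Position 2 ('c'): new char, reset run to 1
  Position 3 ('c'): continues run of 'c', length=2
  Position 4 ('c'): continues run of 'c', length=3
  Position 5 ('c'): continues run of 'c', length=4
  Position 6 ('a'): new char, reset run to 1
  Position 7 ('b'): new char, reset run to 1
  Position 8 ('c'): new char, reset run to 1
Longest run: 'c' with length 4

4


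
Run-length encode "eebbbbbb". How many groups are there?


Input: eebbbbbb
Scanning for consecutive runs:
  Group 1: 'e' x 2 (positions 0-1)
  Group 2: 'b' x 6 (positions 2-7)
Total groups: 2

2


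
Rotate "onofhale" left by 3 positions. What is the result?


Input: "onofhale", rotate left by 3
First 3 characters: "ono"
Remaining characters: "fhale"
Concatenate remaining + first: "fhale" + "ono" = "fhaleono"

fhaleono


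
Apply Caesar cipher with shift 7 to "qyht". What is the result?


Caesar cipher: shift "qyht" by 7
  'q' (pos 16) + 7 = pos 23 = 'x'
  'y' (pos 24) + 7 = pos 5 = 'f'
  'h' (pos 7) + 7 = pos 14 = 'o'
  't' (pos 19) + 7 = pos 0 = 'a'
Result: xfoa

xfoa


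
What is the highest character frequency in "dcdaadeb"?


Input: dcdaadeb
Character counts:
  'a': 2
  'b': 1
  'c': 1
  'd': 3
  'e': 1
Maximum frequency: 3

3


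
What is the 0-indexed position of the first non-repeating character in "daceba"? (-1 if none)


Input: daceba
Character frequencies:
  'a': 2
  'b': 1
  'c': 1
  'd': 1
  'e': 1
Scanning left to right for freq == 1:
  Position 0 ('d'): unique! => answer = 0

0


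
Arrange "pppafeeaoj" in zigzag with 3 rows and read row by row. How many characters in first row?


Zigzag "pppafeeaoj" into 3 rows:
Placing characters:
  'p' => row 0
  'p' => row 1
  'p' => row 2
  'a' => row 1
  'f' => row 0
  'e' => row 1
  'e' => row 2
  'a' => row 1
  'o' => row 0
  'j' => row 1
Rows:
  Row 0: "pfo"
  Row 1: "paeaj"
  Row 2: "pe"
First row length: 3

3


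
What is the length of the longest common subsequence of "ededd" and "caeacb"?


LCS of "ededd" and "caeacb"
DP table:
           c    a    e    a    c    b
      0    0    0    0    0    0    0
  e   0    0    0    1    1    1    1
  d   0    0    0    1    1    1    1
  e   0    0    0    1    1    1    1
  d   0    0    0    1    1    1    1
  d   0    0    0    1    1    1    1
LCS length = dp[5][6] = 1

1


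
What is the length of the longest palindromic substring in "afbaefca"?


Input: "afbaefca"
Checking substrings for palindromes:
  No multi-char palindromic substrings found
Longest palindromic substring: "a" with length 1

1


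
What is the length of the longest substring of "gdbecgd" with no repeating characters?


Input: "gdbecgd"
Sliding window (track last position of each char):
  Position 0 ('g'): window [0,0] length 1 -- new best
  Position 1 ('d'): window [0,1] length 2 -- new best
  Position 2 ('b'): window [0,2] length 3 -- new best
  Position 3 ('e'): window [0,3] length 4 -- new best
  Position 4 ('c'): window [0,4] length 5 -- new best
  Position 5 ('g'): repeat (last at 0), move window start to 1
  Position 5 ('g'): window [1,5] length 5
  Position 6 ('d'): repeat (last at 1), move window start to 2
  Position 6 ('d'): window [2,6] length 5
Longest substring with no repeats: "gdbec" with length 5

5


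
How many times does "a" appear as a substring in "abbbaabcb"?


Searching for "a" in "abbbaabcb"
Scanning each position:
  Position 0: "a" => MATCH
  Position 1: "b" => no
  Position 2: "b" => no
  Position 3: "b" => no
  Position 4: "a" => MATCH
  Position 5: "a" => MATCH
  Position 6: "b" => no
  Position 7: "c" => no
  Position 8: "b" => no
Total occurrences: 3

3


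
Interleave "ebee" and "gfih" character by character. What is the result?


Interleaving "ebee" and "gfih":
  Position 0: 'e' from first, 'g' from second => "eg"
  Position 1: 'b' from first, 'f' from second => "bf"
  Position 2: 'e' from first, 'i' from second => "ei"
  Position 3: 'e' from first, 'h' from second => "eh"
Result: egbfeieh

egbfeieh


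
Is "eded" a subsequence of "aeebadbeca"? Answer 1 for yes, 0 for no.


Check if "eded" is a subsequence of "aeebadbeca"
Greedy scan:
  Position 0 ('a'): no match needed
  Position 1 ('e'): matches sub[0] = 'e'
  Position 2 ('e'): no match needed
  Position 3 ('b'): no match needed
  Position 4 ('a'): no match needed
  Position 5 ('d'): matches sub[1] = 'd'
  Position 6 ('b'): no match needed
  Position 7 ('e'): matches sub[2] = 'e'
  Position 8 ('c'): no match needed
  Position 9 ('a'): no match needed
Only matched 3/4 characters => not a subsequence

0


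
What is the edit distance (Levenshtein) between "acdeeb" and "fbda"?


Computing edit distance: "acdeeb" -> "fbda"
DP table:
           f    b    d    a
      0    1    2    3    4
  a   1    1    2    3    3
  c   2    2    2    3    4
  d   3    3    3    2    3
  e   4    4    4    3    3
  e   5    5    5    4    4
  b   6    6    5    5    5
Edit distance = dp[6][4] = 5

5


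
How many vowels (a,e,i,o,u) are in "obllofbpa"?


Input: obllofbpa
Checking each character:
  'o' at position 0: vowel (running total: 1)
  'b' at position 1: consonant
  'l' at position 2: consonant
  'l' at position 3: consonant
  'o' at position 4: vowel (running total: 2)
  'f' at position 5: consonant
  'b' at position 6: consonant
  'p' at position 7: consonant
  'a' at position 8: vowel (running total: 3)
Total vowels: 3

3


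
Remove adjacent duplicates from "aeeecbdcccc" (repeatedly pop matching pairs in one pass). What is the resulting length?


Input: aeeecbdcccc
Stack-based adjacent duplicate removal:
  Read 'a': push. Stack: a
  Read 'e': push. Stack: ae
  Read 'e': matches stack top 'e' => pop. Stack: a
  Read 'e': push. Stack: ae
  Read 'c': push. Stack: aec
  Read 'b': push. Stack: aecb
  Read 'd': push. Stack: aecbd
  Read 'c': push. Stack: aecbdc
  Read 'c': matches stack top 'c' => pop. Stack: aecbd
  Read 'c': push. Stack: aecbdc
  Read 'c': matches stack top 'c' => pop. Stack: aecbd
Final stack: "aecbd" (length 5)

5


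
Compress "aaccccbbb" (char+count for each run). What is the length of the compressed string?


Input: aaccccbbb
Runs:
  'a' x 2 => "a2"
  'c' x 4 => "c4"
  'b' x 3 => "b3"
Compressed: "a2c4b3"
Compressed length: 6

6


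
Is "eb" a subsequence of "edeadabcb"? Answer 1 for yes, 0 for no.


Check if "eb" is a subsequence of "edeadabcb"
Greedy scan:
  Position 0 ('e'): matches sub[0] = 'e'
  Position 1 ('d'): no match needed
  Position 2 ('e'): no match needed
  Position 3 ('a'): no match needed
  Position 4 ('d'): no match needed
  Position 5 ('a'): no match needed
  Position 6 ('b'): matches sub[1] = 'b'
  Position 7 ('c'): no match needed
  Position 8 ('b'): no match needed
All 2 characters matched => is a subsequence

1


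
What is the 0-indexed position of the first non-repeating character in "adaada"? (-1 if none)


Input: adaada
Character frequencies:
  'a': 4
  'd': 2
Scanning left to right for freq == 1:
  Position 0 ('a'): freq=4, skip
  Position 1 ('d'): freq=2, skip
  Position 2 ('a'): freq=4, skip
  Position 3 ('a'): freq=4, skip
  Position 4 ('d'): freq=2, skip
  Position 5 ('a'): freq=4, skip
  No unique character found => answer = -1

-1


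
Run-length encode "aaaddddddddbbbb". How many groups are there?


Input: aaaddddddddbbbb
Scanning for consecutive runs:
  Group 1: 'a' x 3 (positions 0-2)
  Group 2: 'd' x 8 (positions 3-10)
  Group 3: 'b' x 4 (positions 11-14)
Total groups: 3

3


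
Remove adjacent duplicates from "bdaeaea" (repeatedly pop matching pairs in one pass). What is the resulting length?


Input: bdaeaea
Stack-based adjacent duplicate removal:
  Read 'b': push. Stack: b
  Read 'd': push. Stack: bd
  Read 'a': push. Stack: bda
  Read 'e': push. Stack: bdae
  Read 'a': push. Stack: bdaea
  Read 'e': push. Stack: bdaeae
  Read 'a': push. Stack: bdaeaea
Final stack: "bdaeaea" (length 7)

7


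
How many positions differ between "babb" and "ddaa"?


Comparing "babb" and "ddaa" position by position:
  Position 0: 'b' vs 'd' => DIFFER
  Position 1: 'a' vs 'd' => DIFFER
  Position 2: 'b' vs 'a' => DIFFER
  Position 3: 'b' vs 'a' => DIFFER
Positions that differ: 4

4


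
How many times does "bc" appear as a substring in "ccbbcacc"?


Searching for "bc" in "ccbbcacc"
Scanning each position:
  Position 0: "cc" => no
  Position 1: "cb" => no
  Position 2: "bb" => no
  Position 3: "bc" => MATCH
  Position 4: "ca" => no
  Position 5: "ac" => no
  Position 6: "cc" => no
Total occurrences: 1

1


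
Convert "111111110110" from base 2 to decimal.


Input: "111111110110" in base 2
Positional expansion:
  Digit '1' (value 1) x 2^11 = 2048
  Digit '1' (value 1) x 2^10 = 1024
  Digit '1' (value 1) x 2^9 = 512
  Digit '1' (value 1) x 2^8 = 256
  Digit '1' (value 1) x 2^7 = 128
  Digit '1' (value 1) x 2^6 = 64
  Digit '1' (value 1) x 2^5 = 32
  Digit '1' (value 1) x 2^4 = 16
  Digit '0' (value 0) x 2^3 = 0
  Digit '1' (value 1) x 2^2 = 4
  Digit '1' (value 1) x 2^1 = 2
  Digit '0' (value 0) x 2^0 = 0
Sum = 4086

4086


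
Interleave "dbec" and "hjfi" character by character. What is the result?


Interleaving "dbec" and "hjfi":
  Position 0: 'd' from first, 'h' from second => "dh"
  Position 1: 'b' from first, 'j' from second => "bj"
  Position 2: 'e' from first, 'f' from second => "ef"
  Position 3: 'c' from first, 'i' from second => "ci"
Result: dhbjefci

dhbjefci


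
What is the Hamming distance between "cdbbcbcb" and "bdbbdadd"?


Comparing "cdbbcbcb" and "bdbbdadd" position by position:
  Position 0: 'c' vs 'b' => differ
  Position 1: 'd' vs 'd' => same
  Position 2: 'b' vs 'b' => same
  Position 3: 'b' vs 'b' => same
  Position 4: 'c' vs 'd' => differ
  Position 5: 'b' vs 'a' => differ
  Position 6: 'c' vs 'd' => differ
  Position 7: 'b' vs 'd' => differ
Total differences (Hamming distance): 5

5


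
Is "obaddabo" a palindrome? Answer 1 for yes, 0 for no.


Input: obaddabo
Reversed: obaddabo
  Compare pos 0 ('o') with pos 7 ('o'): match
  Compare pos 1 ('b') with pos 6 ('b'): match
  Compare pos 2 ('a') with pos 5 ('a'): match
  Compare pos 3 ('d') with pos 4 ('d'): match
Result: palindrome

1


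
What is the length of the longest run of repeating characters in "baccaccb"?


Input: "baccaccb"
Scanning for longest run:
  Position 1 ('a'): new char, reset run to 1
  Position 2 ('c'): new char, reset run to 1
  Position 3 ('c'): continues run of 'c', length=2
  Position 4 ('a'): new char, reset run to 1
  Position 5 ('c'): new char, reset run to 1
  Position 6 ('c'): continues run of 'c', length=2
  Position 7 ('b'): new char, reset run to 1
Longest run: 'c' with length 2

2


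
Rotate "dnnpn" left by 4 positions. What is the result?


Input: "dnnpn", rotate left by 4
First 4 characters: "dnnp"
Remaining characters: "n"
Concatenate remaining + first: "n" + "dnnp" = "ndnnp"

ndnnp


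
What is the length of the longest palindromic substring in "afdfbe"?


Input: "afdfbe"
Checking substrings for palindromes:
  [1:4] "fdf" (len 3) => palindrome
Longest palindromic substring: "fdf" with length 3

3


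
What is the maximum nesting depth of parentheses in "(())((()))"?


Input: "(())((()))"
Tracking depth:
  Position 0 '(': depth becomes 1
  Position 1 '(': depth becomes 2
  Position 2 ')': depth becomes 1
  Position 3 ')': depth becomes 0
  Position 4 '(': depth becomes 1
  Position 5 '(': depth becomes 2
  Position 6 '(': depth becomes 3
  Position 7 ')': depth becomes 2
  Position 8 ')': depth becomes 1
  Position 9 ')': depth becomes 0
Maximum depth reached: 3

3


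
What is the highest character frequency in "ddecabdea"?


Input: ddecabdea
Character counts:
  'a': 2
  'b': 1
  'c': 1
  'd': 3
  'e': 2
Maximum frequency: 3

3


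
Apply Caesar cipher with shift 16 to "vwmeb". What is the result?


Caesar cipher: shift "vwmeb" by 16
  'v' (pos 21) + 16 = pos 11 = 'l'
  'w' (pos 22) + 16 = pos 12 = 'm'
  'm' (pos 12) + 16 = pos 2 = 'c'
  'e' (pos 4) + 16 = pos 20 = 'u'
  'b' (pos 1) + 16 = pos 17 = 'r'
Result: lmcur

lmcur


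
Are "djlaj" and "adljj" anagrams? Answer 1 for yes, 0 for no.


Strings: "djlaj", "adljj"
Sorted first:  adjjl
Sorted second: adjjl
Sorted forms match => anagrams

1


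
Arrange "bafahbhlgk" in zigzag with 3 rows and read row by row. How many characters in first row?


Zigzag "bafahbhlgk" into 3 rows:
Placing characters:
  'b' => row 0
  'a' => row 1
  'f' => row 2
  'a' => row 1
  'h' => row 0
  'b' => row 1
  'h' => row 2
  'l' => row 1
  'g' => row 0
  'k' => row 1
Rows:
  Row 0: "bhg"
  Row 1: "aablk"
  Row 2: "fh"
First row length: 3

3


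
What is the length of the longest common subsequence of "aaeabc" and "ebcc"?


LCS of "aaeabc" and "ebcc"
DP table:
           e    b    c    c
      0    0    0    0    0
  a   0    0    0    0    0
  a   0    0    0    0    0
  e   0    1    1    1    1
  a   0    1    1    1    1
  b   0    1    2    2    2
  c   0    1    2    3    3
LCS length = dp[6][4] = 3

3


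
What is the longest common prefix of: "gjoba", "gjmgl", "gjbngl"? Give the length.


Words: gjoba, gjmgl, gjbngl
  Position 0: all 'g' => match
  Position 1: all 'j' => match
  Position 2: ('o', 'm', 'b') => mismatch, stop
LCP = "gj" (length 2)

2


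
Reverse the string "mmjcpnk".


Input: mmjcpnk
Reading characters right to left:
  Position 6: 'k'
  Position 5: 'n'
  Position 4: 'p'
  Position 3: 'c'
  Position 2: 'j'
  Position 1: 'm'
  Position 0: 'm'
Reversed: knpcjmm

knpcjmm


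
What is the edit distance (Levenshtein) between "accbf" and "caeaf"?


Computing edit distance: "accbf" -> "caeaf"
DP table:
           c    a    e    a    f
      0    1    2    3    4    5
  a   1    1    1    2    3    4
  c   2    1    2    2    3    4
  c   3    2    2    3    3    4
  b   4    3    3    3    4    4
  f   5    4    4    4    4    4
Edit distance = dp[5][5] = 4

4


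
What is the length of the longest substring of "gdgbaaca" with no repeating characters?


Input: "gdgbaaca"
Sliding window (track last position of each char):
  Position 0 ('g'): window [0,0] length 1 -- new best
  Position 1 ('d'): window [0,1] length 2 -- new best
  Position 2 ('g'): repeat (last at 0), move window start to 1
  Position 2 ('g'): window [1,2] length 2
  Position 3 ('b'): window [1,3] length 3 -- new best
  Position 4 ('a'): window [1,4] length 4 -- new best
  Position 5 ('a'): repeat (last at 4), move window start to 5
  Position 5 ('a'): window [5,5] length 1
  Position 6 ('c'): window [5,6] length 2
  Position 7 ('a'): repeat (last at 5), move window start to 6
  Position 7 ('a'): window [6,7] length 2
Longest substring with no repeats: "dgba" with length 4

4


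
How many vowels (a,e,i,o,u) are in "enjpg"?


Input: enjpg
Checking each character:
  'e' at position 0: vowel (running total: 1)
  'n' at position 1: consonant
  'j' at position 2: consonant
  'p' at position 3: consonant
  'g' at position 4: consonant
Total vowels: 1

1


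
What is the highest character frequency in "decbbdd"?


Input: decbbdd
Character counts:
  'b': 2
  'c': 1
  'd': 3
  'e': 1
Maximum frequency: 3

3


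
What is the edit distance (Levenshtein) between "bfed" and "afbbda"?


Computing edit distance: "bfed" -> "afbbda"
DP table:
           a    f    b    b    d    a
      0    1    2    3    4    5    6
  b   1    1    2    2    3    4    5
  f   2    2    1    2    3    4    5
  e   3    3    2    2    3    4    5
  d   4    4    3    3    3    3    4
Edit distance = dp[4][6] = 4

4


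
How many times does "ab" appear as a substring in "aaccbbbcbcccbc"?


Searching for "ab" in "aaccbbbcbcccbc"
Scanning each position:
  Position 0: "aa" => no
  Position 1: "ac" => no
  Position 2: "cc" => no
  Position 3: "cb" => no
  Position 4: "bb" => no
  Position 5: "bb" => no
  Position 6: "bc" => no
  Position 7: "cb" => no
  Position 8: "bc" => no
  Position 9: "cc" => no
  Position 10: "cc" => no
  Position 11: "cb" => no
  Position 12: "bc" => no
Total occurrences: 0

0


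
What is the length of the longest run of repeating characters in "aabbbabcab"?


Input: "aabbbabcab"
Scanning for longest run:
  Position 1 ('a'): continues run of 'a', length=2
  Position 2 ('b'): new char, reset run to 1
  Position 3 ('b'): continues run of 'b', length=2
  Position 4 ('b'): continues run of 'b', length=3
  Position 5 ('a'): new char, reset run to 1
  Position 6 ('b'): new char, reset run to 1
  Position 7 ('c'): new char, reset run to 1
  Position 8 ('a'): new char, reset run to 1
  Position 9 ('b'): new char, reset run to 1
Longest run: 'b' with length 3

3


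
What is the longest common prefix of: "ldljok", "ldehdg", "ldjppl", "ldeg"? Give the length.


Words: ldljok, ldehdg, ldjppl, ldeg
  Position 0: all 'l' => match
  Position 1: all 'd' => match
  Position 2: ('l', 'e', 'j', 'e') => mismatch, stop
LCP = "ld" (length 2)

2


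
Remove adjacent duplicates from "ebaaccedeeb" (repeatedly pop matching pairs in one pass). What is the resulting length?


Input: ebaaccedeeb
Stack-based adjacent duplicate removal:
  Read 'e': push. Stack: e
  Read 'b': push. Stack: eb
  Read 'a': push. Stack: eba
  Read 'a': matches stack top 'a' => pop. Stack: eb
  Read 'c': push. Stack: ebc
  Read 'c': matches stack top 'c' => pop. Stack: eb
  Read 'e': push. Stack: ebe
  Read 'd': push. Stack: ebed
  Read 'e': push. Stack: ebede
  Read 'e': matches stack top 'e' => pop. Stack: ebed
  Read 'b': push. Stack: ebedb
Final stack: "ebedb" (length 5)

5


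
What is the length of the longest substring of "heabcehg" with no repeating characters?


Input: "heabcehg"
Sliding window (track last position of each char):
  Position 0 ('h'): window [0,0] length 1 -- new best
  Position 1 ('e'): window [0,1] length 2 -- new best
  Position 2 ('a'): window [0,2] length 3 -- new best
  Position 3 ('b'): window [0,3] length 4 -- new best
  Position 4 ('c'): window [0,4] length 5 -- new best
  Position 5 ('e'): repeat (last at 1), move window start to 2
  Position 5 ('e'): window [2,5] length 4
  Position 6 ('h'): window [2,6] length 5
  Position 7 ('g'): window [2,7] length 6 -- new best
Longest substring with no repeats: "abcehg" with length 6

6


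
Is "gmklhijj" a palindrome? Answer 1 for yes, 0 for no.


Input: gmklhijj
Reversed: jjihlkmg
  Compare pos 0 ('g') with pos 7 ('j'): MISMATCH
  Compare pos 1 ('m') with pos 6 ('j'): MISMATCH
  Compare pos 2 ('k') with pos 5 ('i'): MISMATCH
  Compare pos 3 ('l') with pos 4 ('h'): MISMATCH
Result: not a palindrome

0


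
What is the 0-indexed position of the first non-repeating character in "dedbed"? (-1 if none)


Input: dedbed
Character frequencies:
  'b': 1
  'd': 3
  'e': 2
Scanning left to right for freq == 1:
  Position 0 ('d'): freq=3, skip
  Position 1 ('e'): freq=2, skip
  Position 2 ('d'): freq=3, skip
  Position 3 ('b'): unique! => answer = 3

3


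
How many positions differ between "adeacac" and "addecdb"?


Comparing "adeacac" and "addecdb" position by position:
  Position 0: 'a' vs 'a' => same
  Position 1: 'd' vs 'd' => same
  Position 2: 'e' vs 'd' => DIFFER
  Position 3: 'a' vs 'e' => DIFFER
  Position 4: 'c' vs 'c' => same
  Position 5: 'a' vs 'd' => DIFFER
  Position 6: 'c' vs 'b' => DIFFER
Positions that differ: 4

4


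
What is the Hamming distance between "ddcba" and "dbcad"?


Comparing "ddcba" and "dbcad" position by position:
  Position 0: 'd' vs 'd' => same
  Position 1: 'd' vs 'b' => differ
  Position 2: 'c' vs 'c' => same
  Position 3: 'b' vs 'a' => differ
  Position 4: 'a' vs 'd' => differ
Total differences (Hamming distance): 3

3


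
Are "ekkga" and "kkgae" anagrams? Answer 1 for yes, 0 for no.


Strings: "ekkga", "kkgae"
Sorted first:  aegkk
Sorted second: aegkk
Sorted forms match => anagrams

1


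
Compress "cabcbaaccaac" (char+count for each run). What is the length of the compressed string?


Input: cabcbaaccaac
Runs:
  'c' x 1 => "c1"
  'a' x 1 => "a1"
  'b' x 1 => "b1"
  'c' x 1 => "c1"
  'b' x 1 => "b1"
  'a' x 2 => "a2"
  'c' x 2 => "c2"
  'a' x 2 => "a2"
  'c' x 1 => "c1"
Compressed: "c1a1b1c1b1a2c2a2c1"
Compressed length: 18

18


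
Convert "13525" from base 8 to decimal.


Input: "13525" in base 8
Positional expansion:
  Digit '1' (value 1) x 8^4 = 4096
  Digit '3' (value 3) x 8^3 = 1536
  Digit '5' (value 5) x 8^2 = 320
  Digit '2' (value 2) x 8^1 = 16
  Digit '5' (value 5) x 8^0 = 5
Sum = 5973

5973


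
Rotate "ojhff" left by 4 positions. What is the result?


Input: "ojhff", rotate left by 4
First 4 characters: "ojhf"
Remaining characters: "f"
Concatenate remaining + first: "f" + "ojhf" = "fojhf"

fojhf
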